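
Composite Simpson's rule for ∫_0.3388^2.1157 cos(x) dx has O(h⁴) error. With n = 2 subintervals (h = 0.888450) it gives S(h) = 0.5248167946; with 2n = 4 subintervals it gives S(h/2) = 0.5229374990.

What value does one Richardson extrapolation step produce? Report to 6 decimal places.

0.522812

Error is O(h^4); halving h shrinks it by 2^4 = 16.
Difference of the inputs: 0.5229374990 − 0.5248167946 = -0.0018792956
Correction (A(h/2) − A(h))/(16 − 1) = (-0.0018792956)/15 = -0.0001252864
R = A(h/2) + (A(h/2) − A(h))/15 = 0.5229374990 − 0.0001252864 = 0.5228122126
Gap between inputs: 1.879e-03; correction applied: −0.0001252864.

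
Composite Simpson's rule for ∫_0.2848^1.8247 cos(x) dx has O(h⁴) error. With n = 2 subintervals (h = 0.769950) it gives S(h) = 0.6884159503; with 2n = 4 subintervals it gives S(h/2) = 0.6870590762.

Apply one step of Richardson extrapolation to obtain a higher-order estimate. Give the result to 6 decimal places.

r = 4: numerator weight 16, denominator 15.
Difference of the inputs: 0.6870590762 − 0.6884159503 = -0.0013568741
Divide by 2^4 − 1 = 15: (-0.0013568741)/15 = -0.0000904583
R = 0.6870590762 − 0.0000904583 = 0.6869686179
Correction |R − A(h/2)| = 9.046e-05; gap |A(h/2) − A(h)| = 1.357e-03.

0.686969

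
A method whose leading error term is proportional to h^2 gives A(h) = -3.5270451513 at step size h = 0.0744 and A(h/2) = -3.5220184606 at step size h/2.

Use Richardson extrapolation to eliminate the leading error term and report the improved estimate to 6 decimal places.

r = 2, so 2^r = 4.
4*(-3.5220184606) = -14.0880738424; subtract (-3.5270451513) → -10.5610286911
(4*(-3.5220184606) − (-3.5270451513))/(4 − 1) = -3.5203428970
Shift from A(h/2): +0.0016755636.

-3.520343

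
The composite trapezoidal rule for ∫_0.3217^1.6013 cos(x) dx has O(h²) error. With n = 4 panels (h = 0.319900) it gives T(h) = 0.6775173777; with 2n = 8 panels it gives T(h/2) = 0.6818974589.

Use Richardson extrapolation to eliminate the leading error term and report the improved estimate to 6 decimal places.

With r = 2 the leading error scales as h^2, so the weight is 2^2 = 4.
4 × 0.6818974589 = 2.7275898356; subtract 0.6775173777 → 2.0500724579
(4 × 0.6818974589 − 0.6775173777)/(4 − 1) = 0.6833574860

0.683357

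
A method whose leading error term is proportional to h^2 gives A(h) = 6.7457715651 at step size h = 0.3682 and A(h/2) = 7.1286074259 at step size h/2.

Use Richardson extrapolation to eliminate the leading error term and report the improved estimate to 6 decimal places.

Method order is 2; weight 2^2 = 4.
Difference of the inputs: 7.1286074259 − 6.7457715651 = 0.3828358608
Correction (A(h/2) − A(h))/(4 − 1) = 0.3828358608/3 = 0.1276119536
R = A(h/2) + (A(h/2) − A(h))/3 = 7.1286074259 + 0.1276119536 = 7.2562193795
Shift from A(h/2): +0.1276119536.

7.256219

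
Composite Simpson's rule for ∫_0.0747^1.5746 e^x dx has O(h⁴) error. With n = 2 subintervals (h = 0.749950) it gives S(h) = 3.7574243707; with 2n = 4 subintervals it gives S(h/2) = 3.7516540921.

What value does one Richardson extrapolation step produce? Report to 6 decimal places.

3.751269

Error is O(h^4); halving h shrinks it by 2^4 = 16.
Top: 16(3.7516540921) − (3.7574243707) = 56.2690411029
R = 56.2690411029/15 = 3.7512694069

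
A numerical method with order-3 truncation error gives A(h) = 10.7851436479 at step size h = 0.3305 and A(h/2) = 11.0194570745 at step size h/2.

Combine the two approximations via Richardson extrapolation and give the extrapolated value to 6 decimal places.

11.052930

r = 3: numerator weight 8, denominator 7.
8 × 11.0194570745 = 88.1556565960; subtract 10.7851436479 → 77.3705129481
Extrapolated: 77.3705129481 / 7 = 11.0529304212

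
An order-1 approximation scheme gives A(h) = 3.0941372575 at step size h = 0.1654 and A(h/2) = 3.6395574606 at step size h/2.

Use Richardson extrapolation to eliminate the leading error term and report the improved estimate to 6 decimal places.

4.184978

r = 1: numerator weight 2, denominator 1.
2·3.6395574606 = 7.2791149212; 7.2791149212 − 3.0941372575 = 4.1849776637
Divide by 2^1 − 1 = 1.
R = 4.1849776637/1 = 4.1849776637
Correction |R − A(h/2)| = 5.454e-01; gap |A(h/2) − A(h)| = 5.454e-01.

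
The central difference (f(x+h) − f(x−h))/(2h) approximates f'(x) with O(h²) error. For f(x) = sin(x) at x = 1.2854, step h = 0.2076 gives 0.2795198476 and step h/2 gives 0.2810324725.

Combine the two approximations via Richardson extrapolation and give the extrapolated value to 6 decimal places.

r = 2, so 2^r = 4.
Weighted: 1.1241298900 − 0.2795198476 = 0.8446100424
(4 × 0.2810324725 − 0.2795198476)/(4 − 1) = 0.2815366808
Shift from A(h/2): +0.0005042083.

0.281537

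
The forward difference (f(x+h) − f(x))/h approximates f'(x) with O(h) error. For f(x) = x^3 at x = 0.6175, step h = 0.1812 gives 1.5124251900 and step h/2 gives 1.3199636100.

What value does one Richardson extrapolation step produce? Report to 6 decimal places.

r = 1: numerator weight 2, denominator 1.
Numerator 2*A(h/2) − A(h) = 2*1.3199636100 − 1.5124251900 = 1.1275020300
Divide by 2^1 − 1 = 1.
Result: 1.1275020300
Shift from A(h/2): −0.1924615800.

1.127502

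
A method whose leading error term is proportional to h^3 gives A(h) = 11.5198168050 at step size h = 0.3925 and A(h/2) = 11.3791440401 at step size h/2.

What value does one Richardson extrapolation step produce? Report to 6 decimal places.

11.359048

Error is O(h^3); halving h shrinks it by 2^3 = 8.
8×11.3791440401 − 11.5198168050 = 79.5133355158
Denominator 8 − 1 = 7.
79.5133355158 ÷ 7 = 11.3590479308
Gap between inputs: 1.407e-01; correction applied: −0.0200961093.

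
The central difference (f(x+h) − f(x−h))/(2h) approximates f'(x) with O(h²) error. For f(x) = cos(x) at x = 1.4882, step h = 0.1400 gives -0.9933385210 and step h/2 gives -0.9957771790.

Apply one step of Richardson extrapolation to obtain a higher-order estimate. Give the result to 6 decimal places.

r = 2: numerator weight 4, denominator 3.
Difference of the inputs: -0.9957771790 − (-0.9933385210) = -0.0024386580
Correction (A(h/2) − A(h))/(4 − 1) = (-0.0024386580)/3 = -0.0008128860
R = A(h/2) + (A(h/2) − A(h))/3 = -0.9957771790 − 0.0008128860 = -0.9965900650

-0.996590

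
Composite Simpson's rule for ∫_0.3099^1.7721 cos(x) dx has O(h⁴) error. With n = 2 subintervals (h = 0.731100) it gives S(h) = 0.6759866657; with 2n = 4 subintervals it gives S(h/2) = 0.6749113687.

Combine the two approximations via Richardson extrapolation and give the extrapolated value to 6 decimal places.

r = 4, so 2^r = 16.
16·0.6749113687 = 10.7985818992; subtract 0.6759866657 → 10.1225952335
Divide by 2^4 − 1 = 15.
So the Richardson estimate is 0.6748396822.

0.674840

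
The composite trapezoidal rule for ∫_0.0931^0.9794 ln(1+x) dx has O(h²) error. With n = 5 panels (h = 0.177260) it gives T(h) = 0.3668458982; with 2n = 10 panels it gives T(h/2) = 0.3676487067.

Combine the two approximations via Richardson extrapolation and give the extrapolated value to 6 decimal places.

0.367916

The method has order 2: 2^2 = 4.
4·0.3676487067 − 0.3668458982 = 1.1037489286
Divide by 2^2 − 1 = 3.
R = 1.1037489286/3 = 0.3679163095
Gap between inputs: 8.028e-04; correction applied: +0.0002676028.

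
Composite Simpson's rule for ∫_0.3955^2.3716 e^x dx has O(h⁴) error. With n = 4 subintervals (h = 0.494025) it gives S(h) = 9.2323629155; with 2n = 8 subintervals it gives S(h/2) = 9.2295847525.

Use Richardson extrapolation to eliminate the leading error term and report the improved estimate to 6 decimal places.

Leading term ∝ h^4; use weight 16 = 2^4.
16*9.2295847525 = 147.6733560400; 147.6733560400 − 9.2323629155 = 138.4409931245
138.4409931245 ÷ 15 = 9.2293995416
Correction |R − A(h/2)| = 1.852e-04; gap |A(h/2) − A(h)| = 2.778e-03.

9.229400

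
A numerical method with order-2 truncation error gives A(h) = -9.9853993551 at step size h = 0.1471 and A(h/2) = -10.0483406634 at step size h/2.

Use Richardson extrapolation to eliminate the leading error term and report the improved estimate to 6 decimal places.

r = 2: numerator weight 4, denominator 3.
4*(-10.0483406634) = -40.1933626536; subtract (-9.9853993551) → -30.2079632985
Divide by 2^2 − 1 = 3.
Extrapolated: (-30.2079632985) / 3 = -10.0693210995
Shift from A(h/2): −0.0209804361.

-10.069321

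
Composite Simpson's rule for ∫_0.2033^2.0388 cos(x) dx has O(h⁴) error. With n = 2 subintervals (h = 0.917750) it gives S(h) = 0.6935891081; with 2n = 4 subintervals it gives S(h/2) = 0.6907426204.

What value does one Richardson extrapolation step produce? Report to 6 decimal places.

The method has order 4: 2^4 = 16.
Top: 16(0.6907426204) − (0.6935891081) = 10.3582928183
Divide by 2^4 − 1 = 15.
R = 10.3582928183/15 = 0.6905528546

0.690553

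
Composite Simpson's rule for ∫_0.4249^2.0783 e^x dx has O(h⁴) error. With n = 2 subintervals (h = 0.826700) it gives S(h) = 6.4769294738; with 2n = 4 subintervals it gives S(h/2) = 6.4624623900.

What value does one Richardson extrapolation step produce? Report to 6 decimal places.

6.461498

The method has order 4: 2^4 = 16.
Weighted: 103.3993982400 − 6.4769294738 = 96.9224687662
Extrapolated: 96.9224687662 / 15 = 6.4614979177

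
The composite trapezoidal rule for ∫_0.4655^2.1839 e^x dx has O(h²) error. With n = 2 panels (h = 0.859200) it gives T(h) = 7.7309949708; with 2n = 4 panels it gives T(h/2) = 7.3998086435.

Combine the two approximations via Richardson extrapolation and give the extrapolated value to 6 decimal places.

7.289413

Method order is 2; weight 2^2 = 4.
A(h/2) − A(h) = 7.3998086435 − 7.7309949708 = -0.3311863273
Correction (A(h/2) − A(h))/(4 − 1) = (-0.3311863273)/3 = -0.1103954424
R = A(h/2) + (A(h/2) − A(h))/3 = 7.3998086435 − 0.1103954424 = 7.2894132011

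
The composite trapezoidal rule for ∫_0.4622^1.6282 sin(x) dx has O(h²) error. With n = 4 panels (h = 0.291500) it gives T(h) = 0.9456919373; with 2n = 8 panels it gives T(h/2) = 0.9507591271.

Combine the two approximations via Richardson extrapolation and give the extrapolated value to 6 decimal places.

r = 2: numerator weight 4, denominator 3.
4*0.9507591271 − 0.9456919373 = 2.8573445711
Denominator 4 − 1 = 3.
2.8573445711 ÷ 3 = 0.9524481904
Correction |R − A(h/2)| = 1.689e-03; gap |A(h/2) − A(h)| = 5.067e-03.

0.952448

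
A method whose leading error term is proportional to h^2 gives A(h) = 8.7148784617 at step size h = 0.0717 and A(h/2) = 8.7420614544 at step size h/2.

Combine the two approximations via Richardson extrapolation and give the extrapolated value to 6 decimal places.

Method order is 2; weight 2^2 = 4.
2^2 × A(h/2) = 34.9682458176; minus A(h) gives 26.2533673559.
Divide by 2^2 − 1 = 3.
(4 × 8.7420614544 − 8.7148784617)/(4 − 1) = 8.7511224520
Gap between inputs: 2.718e-02; correction applied: +0.0090609976.

8.751122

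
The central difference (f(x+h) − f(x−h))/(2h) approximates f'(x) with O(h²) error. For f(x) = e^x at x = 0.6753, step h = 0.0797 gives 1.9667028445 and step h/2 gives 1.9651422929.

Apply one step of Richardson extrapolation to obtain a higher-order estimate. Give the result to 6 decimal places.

1.964622

The method has order 2: 2^2 = 4.
Numerator 4 × A(h/2) − A(h) = 4 × 1.9651422929 − 1.9667028445 = 5.8938663271
Denominator 4 − 1 = 3.
Result: 1.9646221090
Gap between inputs: 1.561e-03; correction applied: −0.0005201839.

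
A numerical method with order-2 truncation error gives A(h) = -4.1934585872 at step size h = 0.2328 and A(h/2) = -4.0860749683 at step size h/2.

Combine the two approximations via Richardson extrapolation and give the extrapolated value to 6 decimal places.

-4.050280

With r = 2 the leading error scales as h^2, so the weight is 2^2 = 4.
Weighted: (-16.3442998732) − (-4.1934585872) = -12.1508412860
R = (-12.1508412860)/3 = -4.0502804287
Shift from A(h/2): +0.0357945396.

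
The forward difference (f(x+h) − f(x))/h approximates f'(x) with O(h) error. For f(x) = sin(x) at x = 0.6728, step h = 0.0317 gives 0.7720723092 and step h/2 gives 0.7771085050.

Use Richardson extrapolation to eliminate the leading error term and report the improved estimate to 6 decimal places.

0.782145

Error is O(h^1); halving h shrinks it by 2^1 = 2.
2^1×A(h/2) = 1.5542170100; minus A(h) gives 0.7821447008.
Denominator 2 − 1 = 1.
(2×0.7771085050 − 0.7720723092)/(2 − 1) = 0.7821447008
Gap between inputs: 5.036e-03; correction applied: +0.0050361958.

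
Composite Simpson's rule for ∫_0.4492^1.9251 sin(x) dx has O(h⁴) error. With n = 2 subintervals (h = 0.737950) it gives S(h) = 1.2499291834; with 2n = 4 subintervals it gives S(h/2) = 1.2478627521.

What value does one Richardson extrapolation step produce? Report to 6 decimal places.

r = 4, so 2^r = 16.
16*1.2478627521 − 1.2499291834 = 18.7158748502
18.7158748502 ÷ 15 = 1.2477249900

1.247725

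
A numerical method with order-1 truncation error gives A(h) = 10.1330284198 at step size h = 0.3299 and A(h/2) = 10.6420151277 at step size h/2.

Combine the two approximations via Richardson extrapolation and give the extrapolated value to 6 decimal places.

Order 1 gives 2^r = 2 and 2^r − 1 = 1.
Numerator 2*A(h/2) − A(h) = 2*10.6420151277 − 10.1330284198 = 11.1510018356
Denominator 2 − 1 = 1.
Extrapolated: 11.1510018356 / 1 = 11.1510018356

11.151002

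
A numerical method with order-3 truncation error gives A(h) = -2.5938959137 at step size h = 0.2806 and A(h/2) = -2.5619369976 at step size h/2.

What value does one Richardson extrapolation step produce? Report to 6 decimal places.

-2.557371

Method order is 3; weight 2^3 = 8.
Difference of the inputs: -2.5619369976 − (-2.5938959137) = 0.0319589161
Divide by 2^3 − 1 = 7: 0.0319589161/7 = 0.0045655594
R = A(h/2) + (A(h/2) − A(h))/7 = -2.5619369976 + 0.0045655594 = -2.5573714382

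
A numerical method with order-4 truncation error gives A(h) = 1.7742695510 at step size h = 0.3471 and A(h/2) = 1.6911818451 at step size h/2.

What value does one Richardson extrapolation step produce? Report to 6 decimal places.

1.685643

r = 4, so 2^r = 16.
Weighted: 27.0589095216 − 1.7742695510 = 25.2846399706
Denominator 16 − 1 = 15.
25.2846399706 ÷ 15 = 1.6856426647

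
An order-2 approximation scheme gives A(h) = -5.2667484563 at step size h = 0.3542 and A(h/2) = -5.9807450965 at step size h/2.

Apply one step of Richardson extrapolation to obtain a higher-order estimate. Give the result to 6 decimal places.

-6.218744

Leading term ∝ h^2; use weight 4 = 2^2.
A(h/2) − A(h) = -5.9807450965 − (-5.2667484563) = -0.7139966402
Correction (A(h/2) − A(h))/(4 − 1) = (-0.7139966402)/3 = -0.2379988801
R = -5.9807450965 − 0.2379988801 = -6.2187439766
Shift from A(h/2): −0.2379988801.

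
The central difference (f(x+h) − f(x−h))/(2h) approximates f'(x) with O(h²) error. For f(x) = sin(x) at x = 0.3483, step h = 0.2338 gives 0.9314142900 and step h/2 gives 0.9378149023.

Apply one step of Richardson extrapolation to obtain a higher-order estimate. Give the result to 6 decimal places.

0.939948

Method order is 2; weight 2^2 = 4.
4*0.9378149023 = 3.7512596092; subtract 0.9314142900 → 2.8198453192
(4*0.9378149023 − 0.9314142900)/(4 − 1) = 0.9399484397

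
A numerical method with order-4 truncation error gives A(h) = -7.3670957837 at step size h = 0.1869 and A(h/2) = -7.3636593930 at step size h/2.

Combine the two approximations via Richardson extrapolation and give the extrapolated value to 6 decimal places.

r = 4: numerator weight 16, denominator 15.
Top: 16(-7.3636593930) − (-7.3670957837) = -110.4514545043
Divide by 2^4 − 1 = 15.
Extrapolated: (-110.4514545043) / 15 = -7.3634303003
Gap between inputs: 3.436e-03; correction applied: +0.0002290927.

-7.363430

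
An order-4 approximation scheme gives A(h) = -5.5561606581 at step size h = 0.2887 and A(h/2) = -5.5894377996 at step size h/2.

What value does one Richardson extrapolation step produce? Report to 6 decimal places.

Error is O(h^4); halving h shrinks it by 2^4 = 16.
2^4·A(h/2) = -89.4310047936; minus A(h) gives -83.8748441355.
Denominator 16 − 1 = 15.
(-83.8748441355) ÷ 15 = -5.5916562757

-5.591656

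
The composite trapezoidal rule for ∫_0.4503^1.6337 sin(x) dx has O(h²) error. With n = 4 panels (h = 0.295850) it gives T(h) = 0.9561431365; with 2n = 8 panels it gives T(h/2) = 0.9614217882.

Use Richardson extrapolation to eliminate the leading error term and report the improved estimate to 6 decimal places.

The method has order 2: 2^2 = 4.
4×0.9614217882 = 3.8456871528; 3.8456871528 − 0.9561431365 = 2.8895440163
Divide by 2^2 − 1 = 3.
2.8895440163 ÷ 3 = 0.9631813388
Correction |R − A(h/2)| = 1.760e-03; gap |A(h/2) − A(h)| = 5.279e-03.

0.963181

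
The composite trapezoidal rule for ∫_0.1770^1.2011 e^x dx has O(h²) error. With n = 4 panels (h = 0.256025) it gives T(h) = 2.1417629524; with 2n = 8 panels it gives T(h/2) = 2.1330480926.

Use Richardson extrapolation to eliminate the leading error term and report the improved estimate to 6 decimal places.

Order 2 gives 2^r = 4 and 2^r − 1 = 3.
4×2.1330480926 − 2.1417629524 = 6.3904294180
Divide by 2^2 − 1 = 3.
Extrapolated: 6.3904294180 / 3 = 2.1301431393

2.130143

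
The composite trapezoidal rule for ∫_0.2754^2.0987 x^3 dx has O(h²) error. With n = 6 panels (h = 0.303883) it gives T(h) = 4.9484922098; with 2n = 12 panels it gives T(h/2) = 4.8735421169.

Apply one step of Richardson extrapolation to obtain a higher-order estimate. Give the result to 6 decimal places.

4.848559

Order 2 gives 2^r = 4 and 2^r − 1 = 3.
Weighted: 19.4941684676 − 4.9484922098 = 14.5456762578
Divide by 2^2 − 1 = 3.
Result: 4.8485587526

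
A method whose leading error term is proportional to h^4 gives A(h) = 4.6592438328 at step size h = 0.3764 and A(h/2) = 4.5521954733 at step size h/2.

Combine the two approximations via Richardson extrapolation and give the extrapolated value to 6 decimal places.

4.545059

Error is O(h^4); halving h shrinks it by 2^4 = 16.
A(h/2) − A(h) = 4.5521954733 − 4.6592438328 = -0.1070483595
Divide by 2^4 − 1 = 15: (-0.1070483595)/15 = -0.0071365573
R = A(h/2) + (A(h/2) − A(h))/15 = 4.5521954733 − 0.0071365573 = 4.5450589160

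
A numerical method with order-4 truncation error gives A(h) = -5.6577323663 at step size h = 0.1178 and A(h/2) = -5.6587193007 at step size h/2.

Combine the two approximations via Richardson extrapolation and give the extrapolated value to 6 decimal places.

With r = 4 the leading error scales as h^4, so the weight is 2^4 = 16.
Top: 16(-5.6587193007) − (-5.6577323663) = -84.8817764449
Divide by 2^4 − 1 = 15.
Result: -5.6587850963
Gap between inputs: 9.869e-04; correction applied: −0.0000657956.

-5.658785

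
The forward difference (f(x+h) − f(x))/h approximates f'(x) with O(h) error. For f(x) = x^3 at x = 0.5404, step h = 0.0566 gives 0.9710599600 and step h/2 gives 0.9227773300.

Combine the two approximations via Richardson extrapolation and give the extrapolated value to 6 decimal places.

0.874495

Method order is 1; weight 2^1 = 2.
Numerator 2·A(h/2) − A(h) = 2·0.9227773300 − 0.9710599600 = 0.8744947000
Divide by 2^1 − 1 = 1.
So the Richardson estimate is 0.8744947000.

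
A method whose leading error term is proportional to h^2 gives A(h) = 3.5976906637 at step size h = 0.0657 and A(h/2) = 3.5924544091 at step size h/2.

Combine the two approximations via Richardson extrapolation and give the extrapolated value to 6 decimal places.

3.590709

Order 2 gives 2^r = 4 and 2^r − 1 = 3.
Difference of the inputs: 3.5924544091 − 3.5976906637 = -0.0052362546
Divide by 2^2 − 1 = 3: (-0.0052362546)/3 = -0.0017454182
R = A(h/2) + (A(h/2) − A(h))/3 = 3.5924544091 − 0.0017454182 = 3.5907089909
Correction |R − A(h/2)| = 1.745e-03; gap |A(h/2) − A(h)| = 5.236e-03.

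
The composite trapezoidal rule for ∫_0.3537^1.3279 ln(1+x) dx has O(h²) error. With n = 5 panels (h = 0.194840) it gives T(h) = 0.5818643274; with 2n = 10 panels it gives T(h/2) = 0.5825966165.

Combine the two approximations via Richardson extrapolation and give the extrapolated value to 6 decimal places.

0.582841

The method has order 2: 2^2 = 4.
4×0.5825966165 = 2.3303864660; subtract 0.5818643274 → 1.7485221386
Denominator 4 − 1 = 3.
1.7485221386 ÷ 3 = 0.5828407129
Correction |R − A(h/2)| = 2.441e-04; gap |A(h/2) − A(h)| = 7.323e-04.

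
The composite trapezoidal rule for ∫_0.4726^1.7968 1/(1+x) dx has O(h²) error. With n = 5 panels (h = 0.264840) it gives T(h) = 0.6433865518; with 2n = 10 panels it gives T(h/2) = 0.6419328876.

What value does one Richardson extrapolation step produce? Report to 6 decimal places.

Order 2 gives 2^r = 4 and 2^r − 1 = 3.
Numerator 4 × A(h/2) − A(h) = 4 × 0.6419328876 − 0.6433865518 = 1.9243449986
Extrapolated: 1.9243449986 / 3 = 0.6414483329
Shift from A(h/2): −0.0004845547.

0.641448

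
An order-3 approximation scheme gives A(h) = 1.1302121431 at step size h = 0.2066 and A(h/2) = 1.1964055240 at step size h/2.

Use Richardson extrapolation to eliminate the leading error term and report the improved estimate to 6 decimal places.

1.205862

r = 3, so 2^r = 8.
Top: 8(1.1964055240) − (1.1302121431) = 8.4410320489
Extrapolated: 8.4410320489 / 7 = 1.2058617213
Shift from A(h/2): +0.0094561973.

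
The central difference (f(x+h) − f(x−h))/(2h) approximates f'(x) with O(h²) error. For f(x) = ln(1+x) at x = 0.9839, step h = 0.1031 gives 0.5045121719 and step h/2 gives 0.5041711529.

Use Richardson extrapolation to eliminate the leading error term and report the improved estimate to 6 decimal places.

r = 2: numerator weight 4, denominator 3.
4 × 0.5041711529 − 0.5045121719 = 1.5121724397
Divide by 2^2 − 1 = 3.
Extrapolated: 1.5121724397 / 3 = 0.5040574799
Correction |R − A(h/2)| = 1.137e-04; gap |A(h/2) − A(h)| = 3.410e-04.

0.504057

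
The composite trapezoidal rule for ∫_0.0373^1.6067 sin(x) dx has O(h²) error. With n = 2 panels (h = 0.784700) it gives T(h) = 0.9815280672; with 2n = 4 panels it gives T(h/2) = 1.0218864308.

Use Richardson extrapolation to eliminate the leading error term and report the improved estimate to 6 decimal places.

Order 2 gives 2^r = 4 and 2^r − 1 = 3.
Difference of the inputs: 1.0218864308 − 0.9815280672 = 0.0403583636
Correction (A(h/2) − A(h))/(4 − 1) = 0.0403583636/3 = 0.0134527879
R = 1.0218864308 + 0.0134527879 = 1.0353392187
Correction |R − A(h/2)| = 1.345e-02; gap |A(h/2) − A(h)| = 4.036e-02.

1.035339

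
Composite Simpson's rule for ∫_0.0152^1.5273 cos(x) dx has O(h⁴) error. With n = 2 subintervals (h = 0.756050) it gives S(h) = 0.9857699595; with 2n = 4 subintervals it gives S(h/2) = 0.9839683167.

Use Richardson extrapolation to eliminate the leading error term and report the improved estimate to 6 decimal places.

With r = 4 the leading error scales as h^4, so the weight is 2^4 = 16.
16×0.9839683167 = 15.7434930672; 15.7434930672 − 0.9857699595 = 14.7577231077
(16×0.9839683167 − 0.9857699595)/(16 − 1) = 0.9838482072

0.983848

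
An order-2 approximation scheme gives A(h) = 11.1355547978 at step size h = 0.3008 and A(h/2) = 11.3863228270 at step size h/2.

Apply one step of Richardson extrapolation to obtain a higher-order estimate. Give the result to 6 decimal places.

Order 2 gives 2^r = 4 and 2^r − 1 = 3.
Weighted: 45.5452913080 − 11.1355547978 = 34.4097365102
Denominator 4 − 1 = 3.
(4 × 11.3863228270 − 11.1355547978)/(4 − 1) = 11.4699121701
Correction |R − A(h/2)| = 8.359e-02; gap |A(h/2) − A(h)| = 2.508e-01.

11.469912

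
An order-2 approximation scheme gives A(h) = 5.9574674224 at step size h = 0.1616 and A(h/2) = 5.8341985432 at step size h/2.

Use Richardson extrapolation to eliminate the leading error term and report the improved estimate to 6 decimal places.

5.793109

Error is O(h^2); halving h shrinks it by 2^2 = 4.
Weighted: 23.3367941728 − 5.9574674224 = 17.3793267504
Denominator 4 − 1 = 3.
(4×5.8341985432 − 5.9574674224)/(4 − 1) = 5.7931089168
Shift from A(h/2): −0.0410896264.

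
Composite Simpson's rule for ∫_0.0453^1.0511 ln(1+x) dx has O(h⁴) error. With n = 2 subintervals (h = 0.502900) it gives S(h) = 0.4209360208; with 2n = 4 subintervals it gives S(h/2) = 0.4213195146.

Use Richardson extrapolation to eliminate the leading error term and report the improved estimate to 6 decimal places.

Order 4 gives 2^r = 16 and 2^r − 1 = 15.
Numerator 16×A(h/2) − A(h) = 16×0.4213195146 − 0.4209360208 = 6.3201762128
(16×0.4213195146 − 0.4209360208)/(16 − 1) = 0.4213450809
Correction |R − A(h/2)| = 2.557e-05; gap |A(h/2) − A(h)| = 3.835e-04.

0.421345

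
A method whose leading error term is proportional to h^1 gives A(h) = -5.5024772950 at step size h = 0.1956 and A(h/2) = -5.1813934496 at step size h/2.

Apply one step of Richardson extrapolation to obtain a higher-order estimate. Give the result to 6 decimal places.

-4.860310

Error is O(h^1); halving h shrinks it by 2^1 = 2.
Weighted: (-10.3627868992) − (-5.5024772950) = -4.8603096042
(-4.8603096042) ÷ 1 = -4.8603096042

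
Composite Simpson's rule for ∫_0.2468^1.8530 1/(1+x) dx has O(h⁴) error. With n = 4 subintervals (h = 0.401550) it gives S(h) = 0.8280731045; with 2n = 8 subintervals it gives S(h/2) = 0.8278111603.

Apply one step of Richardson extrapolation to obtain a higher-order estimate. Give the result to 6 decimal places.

r = 4: numerator weight 16, denominator 15.
2^4×A(h/2) = 13.2449785648; minus A(h) gives 12.4169054603.
12.4169054603 ÷ 15 = 0.8277936974
Shift from A(h/2): −0.0000174629.

0.827794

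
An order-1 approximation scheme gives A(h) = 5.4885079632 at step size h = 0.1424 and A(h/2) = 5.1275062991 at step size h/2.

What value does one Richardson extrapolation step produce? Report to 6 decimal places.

4.766505

r = 1: numerator weight 2, denominator 1.
2·5.1275062991 = 10.2550125982; 10.2550125982 − 5.4885079632 = 4.7665046350
Denominator 2 − 1 = 1.
4.7665046350 ÷ 1 = 4.7665046350
Gap between inputs: 3.610e-01; correction applied: −0.3610016641.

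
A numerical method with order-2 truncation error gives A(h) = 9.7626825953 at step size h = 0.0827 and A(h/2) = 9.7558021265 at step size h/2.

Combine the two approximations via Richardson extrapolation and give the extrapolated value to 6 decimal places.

With r = 2 the leading error scales as h^2, so the weight is 2^2 = 4.
Weighted: 39.0232085060 − 9.7626825953 = 29.2605259107
Denominator 4 − 1 = 3.
So the Richardson estimate is 9.7535086369.
Shift from A(h/2): −0.0022934896.

9.753509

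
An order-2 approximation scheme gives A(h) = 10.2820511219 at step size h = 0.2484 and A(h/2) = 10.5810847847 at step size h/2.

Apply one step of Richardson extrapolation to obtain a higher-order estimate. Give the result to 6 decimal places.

10.680763

r = 2: numerator weight 4, denominator 3.
4×10.5810847847 = 42.3243391388; 42.3243391388 − 10.2820511219 = 32.0422880169
R = 32.0422880169/3 = 10.6807626723
Correction |R − A(h/2)| = 9.968e-02; gap |A(h/2) − A(h)| = 2.990e-01.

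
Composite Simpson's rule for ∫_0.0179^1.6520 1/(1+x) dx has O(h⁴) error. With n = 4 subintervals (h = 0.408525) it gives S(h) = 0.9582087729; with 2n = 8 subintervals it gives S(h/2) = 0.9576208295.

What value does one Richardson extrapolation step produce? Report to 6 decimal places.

r = 4: numerator weight 16, denominator 15.
A(h/2) − A(h) = 0.9576208295 − 0.9582087729 = -0.0005879434
Correction (A(h/2) − A(h))/(16 − 1) = (-0.0005879434)/15 = -0.0000391962
R = 0.9576208295 − 0.0000391962 = 0.9575816333
Gap between inputs: 5.879e-04; correction applied: −0.0000391962.

0.957582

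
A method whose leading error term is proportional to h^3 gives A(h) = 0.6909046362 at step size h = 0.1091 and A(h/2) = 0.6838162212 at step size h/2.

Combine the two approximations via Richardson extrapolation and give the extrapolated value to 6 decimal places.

Order 3 gives 2^r = 8 and 2^r − 1 = 7.
Weighted: 5.4705297696 − 0.6909046362 = 4.7796251334
Denominator 8 − 1 = 7.
4.7796251334 ÷ 7 = 0.6828035905
Shift from A(h/2): −0.0010126307.

0.682804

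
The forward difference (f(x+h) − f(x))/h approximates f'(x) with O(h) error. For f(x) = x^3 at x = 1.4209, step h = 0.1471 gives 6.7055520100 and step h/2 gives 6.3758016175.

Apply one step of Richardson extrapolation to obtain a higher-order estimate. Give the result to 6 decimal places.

Leading term ∝ h^1; use weight 2 = 2^1.
2*6.3758016175 = 12.7516032350; 12.7516032350 − 6.7055520100 = 6.0460512250
Divide by 2^1 − 1 = 1.
Extrapolated: 6.0460512250 / 1 = 6.0460512250

6.046051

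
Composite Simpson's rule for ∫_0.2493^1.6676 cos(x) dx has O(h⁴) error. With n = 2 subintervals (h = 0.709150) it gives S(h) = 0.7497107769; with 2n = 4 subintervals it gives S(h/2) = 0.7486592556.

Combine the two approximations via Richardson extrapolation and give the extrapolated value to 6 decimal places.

0.748589

r = 4, so 2^r = 16.
2^4 × A(h/2) = 11.9785480896; minus A(h) gives 11.2288373127.
Divide by 2^4 − 1 = 15.
11.2288373127 ÷ 15 = 0.7485891542
Shift from A(h/2): −0.0000701014.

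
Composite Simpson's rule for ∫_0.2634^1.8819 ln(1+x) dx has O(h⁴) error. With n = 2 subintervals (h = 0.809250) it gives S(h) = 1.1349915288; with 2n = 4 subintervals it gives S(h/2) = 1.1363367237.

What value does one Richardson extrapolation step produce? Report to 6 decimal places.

Order 4 gives 2^r = 16 and 2^r − 1 = 15.
A(h/2) − A(h) = 1.1363367237 − 1.1349915288 = 0.0013451949
Correction (A(h/2) − A(h))/(16 − 1) = 0.0013451949/15 = 0.0000896797
R = A(h/2) + (A(h/2) − A(h))/15 = 1.1363367237 + 0.0000896797 = 1.1364264034
Shift from A(h/2): +0.0000896797.

1.136426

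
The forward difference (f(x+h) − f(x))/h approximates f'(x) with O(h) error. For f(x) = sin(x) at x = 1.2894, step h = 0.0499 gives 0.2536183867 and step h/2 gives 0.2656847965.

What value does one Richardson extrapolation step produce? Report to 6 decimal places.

0.277751

With r = 1 the leading error scales as h^1, so the weight is 2^1 = 2.
Weighted: 0.5313695930 − 0.2536183867 = 0.2777512063
Denominator 2 − 1 = 1.
R = 0.2777512063/1 = 0.2777512063
Gap between inputs: 1.207e-02; correction applied: +0.0120664098.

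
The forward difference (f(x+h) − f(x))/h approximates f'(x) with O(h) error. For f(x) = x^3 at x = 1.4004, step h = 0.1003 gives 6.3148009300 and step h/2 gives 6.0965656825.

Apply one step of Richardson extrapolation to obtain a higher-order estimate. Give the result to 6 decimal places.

5.878330

r = 1, so 2^r = 2.
2^1 × A(h/2) = 12.1931313650; minus A(h) gives 5.8783304350.
Denominator 2 − 1 = 1.
So the Richardson estimate is 5.8783304350.
Shift from A(h/2): −0.2182352475.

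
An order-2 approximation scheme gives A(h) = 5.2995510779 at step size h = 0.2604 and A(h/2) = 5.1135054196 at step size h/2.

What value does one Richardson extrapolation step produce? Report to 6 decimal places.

5.051490

Error is O(h^2); halving h shrinks it by 2^2 = 4.
4·5.1135054196 = 20.4540216784; 20.4540216784 − 5.2995510779 = 15.1544706005
Extrapolated: 15.1544706005 / 3 = 5.0514902002
Gap between inputs: 1.860e-01; correction applied: −0.0620152194.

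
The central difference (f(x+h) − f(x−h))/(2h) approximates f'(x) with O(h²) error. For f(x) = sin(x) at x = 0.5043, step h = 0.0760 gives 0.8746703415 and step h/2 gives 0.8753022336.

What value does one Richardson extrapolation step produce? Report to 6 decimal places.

0.875513

r = 2, so 2^r = 4.
A(h/2) − A(h) = 0.8753022336 − 0.8746703415 = 0.0006318921
Divide by 2^2 − 1 = 3: 0.0006318921/3 = 0.0002106307
R = A(h/2) + (A(h/2) − A(h))/3 = 0.8753022336 + 0.0002106307 = 0.8755128643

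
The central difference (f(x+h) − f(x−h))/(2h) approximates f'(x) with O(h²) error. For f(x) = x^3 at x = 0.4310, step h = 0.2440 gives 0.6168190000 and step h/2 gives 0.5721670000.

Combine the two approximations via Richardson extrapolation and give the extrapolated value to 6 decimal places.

0.557283

r = 2: numerator weight 4, denominator 3.
4*0.5721670000 = 2.2886680000; subtract 0.6168190000 → 1.6718490000
Divide by 2^2 − 1 = 3.
So the Richardson estimate is 0.5572830000.
Shift from A(h/2): −0.0148840000.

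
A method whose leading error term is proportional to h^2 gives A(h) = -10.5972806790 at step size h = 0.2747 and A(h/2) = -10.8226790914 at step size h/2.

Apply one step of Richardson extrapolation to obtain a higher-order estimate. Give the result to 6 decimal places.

-10.897812

r = 2, so 2^r = 4.
Weighted: (-43.2907163656) − (-10.5972806790) = -32.6934356866
Extrapolated: (-32.6934356866) / 3 = -10.8978118955
Shift from A(h/2): −0.0751328041.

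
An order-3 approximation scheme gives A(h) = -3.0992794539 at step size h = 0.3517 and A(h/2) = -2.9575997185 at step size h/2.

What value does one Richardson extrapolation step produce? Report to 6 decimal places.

-2.937360

r = 3: numerator weight 8, denominator 7.
2^3 × A(h/2) = -23.6607977480; minus A(h) gives -20.5615182941.
Denominator 8 − 1 = 7.
Result: -2.9373597563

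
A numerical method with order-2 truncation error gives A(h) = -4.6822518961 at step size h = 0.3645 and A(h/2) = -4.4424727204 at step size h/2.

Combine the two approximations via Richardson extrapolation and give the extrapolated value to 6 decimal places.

Method order is 2; weight 2^2 = 4.
Top: 4(-4.4424727204) − (-4.6822518961) = -13.0876389855
Extrapolated: (-13.0876389855) / 3 = -4.3625463285
Correction |R − A(h/2)| = 7.993e-02; gap |A(h/2) − A(h)| = 2.398e-01.

-4.362546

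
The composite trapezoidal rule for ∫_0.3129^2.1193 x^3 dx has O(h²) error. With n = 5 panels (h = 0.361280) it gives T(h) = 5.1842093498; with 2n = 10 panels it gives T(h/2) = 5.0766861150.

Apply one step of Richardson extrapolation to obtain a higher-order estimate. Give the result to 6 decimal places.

5.040845

r = 2: numerator weight 4, denominator 3.
4·5.0766861150 = 20.3067444600; subtract 5.1842093498 → 15.1225351102
15.1225351102 ÷ 3 = 5.0408450367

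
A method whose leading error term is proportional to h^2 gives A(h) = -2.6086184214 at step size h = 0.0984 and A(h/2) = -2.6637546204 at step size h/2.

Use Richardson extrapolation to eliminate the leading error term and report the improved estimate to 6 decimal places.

-2.682133

With r = 2 the leading error scales as h^2, so the weight is 2^2 = 4.
4·(-2.6637546204) = -10.6550184816; (-10.6550184816) − (-2.6086184214) = -8.0464000602
Divide by 2^2 − 1 = 3.
R = (-8.0464000602)/3 = -2.6821333534
Correction |R − A(h/2)| = 1.838e-02; gap |A(h/2) − A(h)| = 5.514e-02.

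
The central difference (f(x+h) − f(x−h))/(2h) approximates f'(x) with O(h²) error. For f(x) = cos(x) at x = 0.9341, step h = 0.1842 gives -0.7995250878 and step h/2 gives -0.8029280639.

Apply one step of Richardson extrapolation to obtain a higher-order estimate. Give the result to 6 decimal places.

Error is O(h^2); halving h shrinks it by 2^2 = 4.
2^2·A(h/2) = -3.2117122556; minus A(h) gives -2.4121871678.
(4·(-0.8029280639) − (-0.7995250878))/(4 − 1) = -0.8040623893

-0.804062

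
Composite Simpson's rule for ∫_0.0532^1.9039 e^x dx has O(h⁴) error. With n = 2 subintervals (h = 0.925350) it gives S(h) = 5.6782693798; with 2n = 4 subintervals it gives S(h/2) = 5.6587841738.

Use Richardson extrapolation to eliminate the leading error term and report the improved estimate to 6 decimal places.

The method has order 4: 2^4 = 16.
Top: 16(5.6587841738) − (5.6782693798) = 84.8622774010
R = 84.8622774010/15 = 5.6574851601

5.657485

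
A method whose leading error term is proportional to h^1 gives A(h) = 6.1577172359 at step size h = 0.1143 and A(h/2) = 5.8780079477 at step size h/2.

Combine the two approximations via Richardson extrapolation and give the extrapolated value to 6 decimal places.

r = 1, so 2^r = 2.
Difference of the inputs: 5.8780079477 − 6.1577172359 = -0.2797092882
Correction (A(h/2) − A(h))/(2 − 1) = (-0.2797092882)/1 = -0.2797092882
R = 5.8780079477 − 0.2797092882 = 5.5982986595
Shift from A(h/2): −0.2797092882.

5.598299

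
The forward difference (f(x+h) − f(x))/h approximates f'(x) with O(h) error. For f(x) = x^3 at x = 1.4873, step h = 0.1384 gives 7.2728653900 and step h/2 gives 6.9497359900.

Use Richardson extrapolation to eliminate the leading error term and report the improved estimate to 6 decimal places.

6.626607

Leading term ∝ h^1; use weight 2 = 2^1.
Top: 2(6.9497359900) − (7.2728653900) = 6.6266065900
Denominator 2 − 1 = 1.
(2 × 6.9497359900 − 7.2728653900)/(2 − 1) = 6.6266065900
Gap between inputs: 3.231e-01; correction applied: −0.3231294000.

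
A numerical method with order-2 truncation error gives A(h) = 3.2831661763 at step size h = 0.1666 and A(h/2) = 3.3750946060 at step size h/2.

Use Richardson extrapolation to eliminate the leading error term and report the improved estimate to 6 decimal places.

3.405737

Method order is 2; weight 2^2 = 4.
4×3.3750946060 = 13.5003784240; subtract 3.2831661763 → 10.2172122477
R = 10.2172122477/3 = 3.4057374159
Correction |R − A(h/2)| = 3.064e-02; gap |A(h/2) − A(h)| = 9.193e-02.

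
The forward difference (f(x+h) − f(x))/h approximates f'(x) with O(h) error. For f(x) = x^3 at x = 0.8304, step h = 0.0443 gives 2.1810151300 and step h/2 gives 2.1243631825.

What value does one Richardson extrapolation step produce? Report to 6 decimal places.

2.067711

Method order is 1; weight 2^1 = 2.
2 × 2.1243631825 − 2.1810151300 = 2.0677112350
Denominator 2 − 1 = 1.
2.0677112350 ÷ 1 = 2.0677112350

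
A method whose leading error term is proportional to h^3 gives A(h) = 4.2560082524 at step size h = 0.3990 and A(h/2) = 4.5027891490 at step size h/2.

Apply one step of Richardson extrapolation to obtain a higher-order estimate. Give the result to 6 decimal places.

Method order is 3; weight 2^3 = 8.
8 × 4.5027891490 = 36.0223131920; subtract 4.2560082524 → 31.7663049396
Divide by 2^3 − 1 = 7.
R = 31.7663049396/7 = 4.5380435628
Gap between inputs: 2.468e-01; correction applied: +0.0352544138.

4.538044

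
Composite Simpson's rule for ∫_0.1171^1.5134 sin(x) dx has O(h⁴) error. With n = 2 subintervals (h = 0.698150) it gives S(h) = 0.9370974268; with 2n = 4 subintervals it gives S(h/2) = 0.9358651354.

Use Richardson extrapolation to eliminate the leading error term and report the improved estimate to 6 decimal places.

Order 4 gives 2^r = 16 and 2^r − 1 = 15.
Top: 16(0.9358651354) − (0.9370974268) = 14.0367447396
Denominator 16 − 1 = 15.
R = 14.0367447396/15 = 0.9357829826
Gap between inputs: 1.232e-03; correction applied: −0.0000821528.

0.935783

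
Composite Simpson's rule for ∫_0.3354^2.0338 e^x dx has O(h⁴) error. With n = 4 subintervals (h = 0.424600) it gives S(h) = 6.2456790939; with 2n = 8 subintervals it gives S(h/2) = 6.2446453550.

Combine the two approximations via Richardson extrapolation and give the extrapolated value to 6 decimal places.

Method order is 4; weight 2^4 = 16.
16·6.2446453550 − 6.2456790939 = 93.6686465861
R = 93.6686465861/15 = 6.2445764391

6.244576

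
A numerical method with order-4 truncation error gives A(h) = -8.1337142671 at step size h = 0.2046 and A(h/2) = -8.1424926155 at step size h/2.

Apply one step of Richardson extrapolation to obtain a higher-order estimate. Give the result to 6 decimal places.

-8.143078

With r = 4 the leading error scales as h^4, so the weight is 2^4 = 16.
2^4 × A(h/2) = -130.2798818480; minus A(h) gives -122.1461675809.
Divide by 2^4 − 1 = 15.
R = (-122.1461675809)/15 = -8.1430778387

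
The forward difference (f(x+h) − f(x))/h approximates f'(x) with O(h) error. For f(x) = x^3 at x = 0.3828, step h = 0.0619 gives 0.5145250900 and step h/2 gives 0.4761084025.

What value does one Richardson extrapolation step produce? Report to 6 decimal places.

Order 1 gives 2^r = 2 and 2^r − 1 = 1.
2×0.4761084025 = 0.9522168050; subtract 0.5145250900 → 0.4376917150
(2×0.4761084025 − 0.5145250900)/(2 − 1) = 0.4376917150
Gap between inputs: 3.842e-02; correction applied: −0.0384166875.

0.437692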